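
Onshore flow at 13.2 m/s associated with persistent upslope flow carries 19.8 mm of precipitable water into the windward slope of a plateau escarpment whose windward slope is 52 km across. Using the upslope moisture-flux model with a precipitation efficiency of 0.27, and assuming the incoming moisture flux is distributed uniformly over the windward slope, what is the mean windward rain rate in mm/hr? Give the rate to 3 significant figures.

Incoming column moisture flux per unit ridge length: F = V × PW = 13.2 × 19.8 = 261.36 mm·m/s.
Spread over the 52 km slope with efficiency ε = 0.27: R = ε·F/W = 0.27 × 261.36 / 52000 m = 1.357e-03 mm/s.
R = 1.357e-03 × 3600 = 4.89 mm/hr.

R ≈ 4.89 mm/hr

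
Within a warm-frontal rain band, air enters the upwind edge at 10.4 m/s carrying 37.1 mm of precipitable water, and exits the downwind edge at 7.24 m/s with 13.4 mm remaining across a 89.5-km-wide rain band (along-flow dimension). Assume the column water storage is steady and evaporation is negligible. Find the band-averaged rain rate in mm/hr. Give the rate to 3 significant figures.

R ≈ 11.6 mm/hr

Column moisture flux per unit crosswind length is F = V × PW.
Inflow: F_in = 10.4 × 37.1 = 385.84 mm·m/s
Outflow: F_out = 7.24 × 13.4 = 97.016 mm·m/s
Steady-state rate R = (F_in − F_out)/L = (385.84 − 97.016) / 89500 m = 3.227e-03 mm/s.
R = 3.227e-03 × 3600 = 11.6 mm/hr.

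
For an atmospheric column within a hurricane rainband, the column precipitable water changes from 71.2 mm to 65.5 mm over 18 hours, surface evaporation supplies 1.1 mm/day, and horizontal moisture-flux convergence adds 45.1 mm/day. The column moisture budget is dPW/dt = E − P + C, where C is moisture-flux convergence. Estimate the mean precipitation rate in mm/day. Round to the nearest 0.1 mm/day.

P ≈ 53.8 mm/day

dPW/dt = (65.5 − 71.2) mm / (18/24 day) = -7.600 mm/day.
P = E + C − dPW/dt = 1.1 + (45.1) − (-7.600) = 53.8 mm/day.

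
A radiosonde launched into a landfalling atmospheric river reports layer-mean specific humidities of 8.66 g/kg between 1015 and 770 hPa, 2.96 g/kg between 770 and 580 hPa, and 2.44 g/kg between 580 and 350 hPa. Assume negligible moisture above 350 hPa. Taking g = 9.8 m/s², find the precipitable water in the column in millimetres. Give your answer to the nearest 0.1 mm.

PW ≈ 33.1 mm

Precipitable water is the column-integrated vapour mass per unit area: PW = (1/g) Σ q̄ Δp, with q in kg/kg and Δp in Pa (1 kg/m² of water = 1 mm).
Layer 1015–770 hPa: Δp = 245 hPa = 24500 Pa, q̄ = 0.00866 kg/kg → 0.00866 × 24500 / 9.8 = 21.65 mm
Layer 770–580 hPa: Δp = 190 hPa = 19000 Pa, q̄ = 0.00296 kg/kg → 0.00296 × 19000 / 9.8 = 5.74 mm
Layer 580–350 hPa: Δp = 230 hPa = 23000 Pa, q̄ = 0.00244 kg/kg → 0.00244 × 23000 / 9.8 = 5.73 mm
PW = 21.65 + 5.74 + 5.73 = 33.12 ≈ 33.1 mm.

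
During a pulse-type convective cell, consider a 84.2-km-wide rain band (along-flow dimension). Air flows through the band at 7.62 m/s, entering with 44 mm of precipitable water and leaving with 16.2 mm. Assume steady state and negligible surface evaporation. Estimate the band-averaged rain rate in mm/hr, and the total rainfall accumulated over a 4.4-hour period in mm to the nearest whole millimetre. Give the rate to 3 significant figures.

R ≈ 9.06 mm/hr; total ≈ 40 mm

Column moisture flux per unit crosswind length is F = V × PW.
Inflow: F_in = 7.62 × 44 = 335.28 mm·m/s
Outflow: F_out = 7.62 × 16.2 = 123.444 mm·m/s
Steady-state rate R = (F_in − F_out)/L = (335.28 − 123.444) / 84200 m = 2.516e-03 mm/s.
R = 2.516e-03 × 3600 = 9.06 mm/hr.
Over 4.4 h: total = 9.06 × 4.4 = 39.864 ≈ 40 mm.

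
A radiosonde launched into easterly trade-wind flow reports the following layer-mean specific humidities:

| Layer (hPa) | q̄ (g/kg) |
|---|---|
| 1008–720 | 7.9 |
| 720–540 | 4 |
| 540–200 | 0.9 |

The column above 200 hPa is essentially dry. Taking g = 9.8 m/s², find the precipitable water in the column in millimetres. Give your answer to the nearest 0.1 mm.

PW ≈ 33.7 mm

Precipitable water is the column-integrated vapour mass per unit area: PW = (1/g) Σ q̄ Δp, with q in kg/kg and Δp in Pa (1 kg/m² of water = 1 mm).
Layer 1008–720 hPa: Δp = 288 hPa = 28800 Pa, q̄ = 0.0079 kg/kg → 0.0079 × 28800 / 9.8 = 23.22 mm
Layer 720–540 hPa: Δp = 180 hPa = 18000 Pa, q̄ = 0.004 kg/kg → 0.004 × 18000 / 9.8 = 7.35 mm
Layer 540–200 hPa: Δp = 340 hPa = 34000 Pa, q̄ = 0.0009 kg/kg → 0.0009 × 34000 / 9.8 = 3.12 mm
PW = 23.22 + 7.35 + 3.12 = 33.69 ≈ 33.7 mm.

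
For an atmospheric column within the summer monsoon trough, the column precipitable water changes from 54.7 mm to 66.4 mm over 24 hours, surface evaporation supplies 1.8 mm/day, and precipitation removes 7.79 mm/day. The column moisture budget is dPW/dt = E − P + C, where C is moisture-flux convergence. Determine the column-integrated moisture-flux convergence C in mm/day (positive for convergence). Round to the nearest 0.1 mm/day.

C ≈ 17.7 mm/day

dPW/dt = (66.4 − 54.7) mm / (24/24 day) = +11.700 mm/day.
C = dPW/dt − E + P = (+11.700) − 1.8 + 7.79 = 17.7 mm/day.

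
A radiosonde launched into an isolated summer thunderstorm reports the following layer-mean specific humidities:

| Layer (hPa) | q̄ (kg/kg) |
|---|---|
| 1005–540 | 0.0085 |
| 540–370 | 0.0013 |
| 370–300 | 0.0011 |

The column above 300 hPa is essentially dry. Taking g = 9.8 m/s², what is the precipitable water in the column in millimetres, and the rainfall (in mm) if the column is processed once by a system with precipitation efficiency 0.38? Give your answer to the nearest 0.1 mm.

Precipitable water is the column-integrated vapour mass per unit area: PW = (1/g) Σ q̄ Δp, with q in kg/kg and Δp in Pa (1 kg/m² of water = 1 mm).
Layer 1005–540 hPa: Δp = 465 hPa = 46500 Pa, q̄ = 0.0085 kg/kg → 0.0085 × 46500 / 9.8 = 40.33 mm
Layer 540–370 hPa: Δp = 170 hPa = 17000 Pa, q̄ = 0.0013 kg/kg → 0.0013 × 17000 / 9.8 = 2.26 mm
Layer 370–300 hPa: Δp = 70 hPa = 7000 Pa, q̄ = 0.0011 kg/kg → 0.0011 × 7000 / 9.8 = 0.79 mm
PW = 40.33 + 2.26 + 0.79 = 43.38 ≈ 43.4 mm.
Rainfall = ε × PW = 0.38 × 43.4 = 16.5 mm.

PW ≈ 43.4 mm; rainfall ≈ 16.5 mm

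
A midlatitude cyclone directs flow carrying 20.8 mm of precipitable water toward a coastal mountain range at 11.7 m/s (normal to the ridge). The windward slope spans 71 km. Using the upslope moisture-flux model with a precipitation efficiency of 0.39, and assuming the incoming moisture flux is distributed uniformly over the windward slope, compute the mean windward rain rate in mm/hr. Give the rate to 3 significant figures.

R ≈ 4.81 mm/hr

Incoming column moisture flux per unit ridge length: F = V × PW = 11.7 × 20.8 = 243.36 mm·m/s.
Spread over the 71 km slope with efficiency ε = 0.39: R = ε·F/W = 0.39 × 243.36 / 71000 m = 1.337e-03 mm/s.
R = 1.337e-03 × 3600 = 4.81 mm/hr.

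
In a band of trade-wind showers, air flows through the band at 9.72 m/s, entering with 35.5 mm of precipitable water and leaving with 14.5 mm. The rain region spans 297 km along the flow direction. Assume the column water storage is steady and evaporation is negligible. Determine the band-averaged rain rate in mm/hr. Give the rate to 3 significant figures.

R ≈ 2.47 mm/hr

Column moisture flux per unit crosswind length is F = V × PW.
Inflow: F_in = 9.72 × 35.5 = 345.06 mm·m/s
Outflow: F_out = 9.72 × 14.5 = 140.94 mm·m/s
Steady-state rate R = (F_in − F_out)/L = (345.06 − 140.94) / 297000 m = 6.873e-04 mm/s.
R = 6.873e-04 × 3600 = 2.47 mm/hr.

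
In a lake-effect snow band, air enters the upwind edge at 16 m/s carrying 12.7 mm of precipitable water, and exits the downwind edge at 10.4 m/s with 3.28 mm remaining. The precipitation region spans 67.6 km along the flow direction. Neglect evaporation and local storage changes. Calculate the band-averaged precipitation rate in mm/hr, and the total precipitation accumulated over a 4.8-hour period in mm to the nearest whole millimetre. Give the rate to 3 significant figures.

R ≈ 9.00 mm/hr; total ≈ 43 mm

Column moisture flux per unit crosswind length is F = V × PW.
Inflow: F_in = 16 × 12.7 = 203.2 mm·m/s
Outflow: F_out = 10.4 × 3.28 = 34.112 mm·m/s
Steady-state rate R = (F_in − F_out)/L = (203.2 − 34.112) / 67600 m = 2.501e-03 mm/s.
R = 2.501e-03 × 3600 = 9.00 mm/hr.
Over 4.8 h: total = 9.00 × 4.8 = 43.2 ≈ 43 mm.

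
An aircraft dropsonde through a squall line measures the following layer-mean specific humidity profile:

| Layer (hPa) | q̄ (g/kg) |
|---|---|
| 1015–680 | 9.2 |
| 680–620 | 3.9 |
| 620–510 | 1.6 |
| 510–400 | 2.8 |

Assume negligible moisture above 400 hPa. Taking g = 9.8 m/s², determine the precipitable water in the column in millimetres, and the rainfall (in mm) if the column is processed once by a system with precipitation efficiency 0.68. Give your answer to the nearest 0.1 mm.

PW ≈ 38.8 mm; rainfall ≈ 26.4 mm

Precipitable water is the column-integrated vapour mass per unit area: PW = (1/g) Σ q̄ Δp, with q in kg/kg and Δp in Pa (1 kg/m² of water = 1 mm).
Layer 1015–680 hPa: Δp = 335 hPa = 33500 Pa, q̄ = 0.0092 kg/kg → 0.0092 × 33500 / 9.8 = 31.45 mm
Layer 680–620 hPa: Δp = 60 hPa = 6000 Pa, q̄ = 0.0039 kg/kg → 0.0039 × 6000 / 9.8 = 2.39 mm
Layer 620–510 hPa: Δp = 110 hPa = 11000 Pa, q̄ = 0.0016 kg/kg → 0.0016 × 11000 / 9.8 = 1.80 mm
Layer 510–400 hPa: Δp = 110 hPa = 11000 Pa, q̄ = 0.0028 kg/kg → 0.0028 × 11000 / 9.8 = 3.14 mm
PW = 31.45 + 2.39 + 1.80 + 3.14 = 38.78 ≈ 38.8 mm.
Rainfall = ε × PW = 0.68 × 38.8 = 26.4 mm.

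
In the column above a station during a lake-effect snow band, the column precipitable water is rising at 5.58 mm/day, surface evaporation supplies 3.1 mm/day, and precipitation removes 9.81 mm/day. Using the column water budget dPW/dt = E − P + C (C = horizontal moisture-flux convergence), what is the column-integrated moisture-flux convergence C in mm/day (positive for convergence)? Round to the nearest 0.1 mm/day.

C ≈ 12.3 mm/day

dPW/dt = +5.58 mm/day.
C = dPW/dt − E + P = (+5.58) − 3.1 + 9.81 = 12.3 mm/day.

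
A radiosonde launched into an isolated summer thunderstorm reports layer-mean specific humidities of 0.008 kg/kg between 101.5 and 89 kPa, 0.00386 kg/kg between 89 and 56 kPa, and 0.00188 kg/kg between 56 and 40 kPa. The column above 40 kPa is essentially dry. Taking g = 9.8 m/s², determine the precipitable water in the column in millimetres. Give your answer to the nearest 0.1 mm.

Precipitable water is the column-integrated vapour mass per unit area: PW = (1/g) Σ q̄ Δp, with q in kg/kg and Δp in Pa (1 kg/m² of water = 1 mm).
Layer 101.5–89 kPa: Δp = 125 hPa = 12500 Pa, q̄ = 0.008 kg/kg → 0.008 × 12500 / 9.8 = 10.20 mm
Layer 89–56 kPa: Δp = 330 hPa = 33000 Pa, q̄ = 0.00386 kg/kg → 0.00386 × 33000 / 9.8 = 13.00 mm
Layer 56–40 kPa: Δp = 160 hPa = 16000 Pa, q̄ = 0.00188 kg/kg → 0.00188 × 16000 / 9.8 = 3.07 mm
PW = 10.20 + 13.00 + 3.07 = 26.27 ≈ 26.3 mm.

PW ≈ 26.3 mm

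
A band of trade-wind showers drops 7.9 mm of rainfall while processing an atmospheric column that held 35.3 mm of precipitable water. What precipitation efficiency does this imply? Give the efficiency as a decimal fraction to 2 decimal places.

ε = rainfall / PW = 7.9 / 35.3 = 0.22.

ε ≈ 0.22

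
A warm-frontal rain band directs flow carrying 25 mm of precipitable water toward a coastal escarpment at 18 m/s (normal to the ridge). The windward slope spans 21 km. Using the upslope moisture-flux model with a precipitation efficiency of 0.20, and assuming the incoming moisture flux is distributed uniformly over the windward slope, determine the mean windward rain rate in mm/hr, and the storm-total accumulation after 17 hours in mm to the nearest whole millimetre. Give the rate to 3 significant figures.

R ≈ 15.4 mm/hr; total ≈ 262 mm

Incoming column moisture flux per unit ridge length: F = V × PW = 18 × 25 = 450 mm·m/s.
Spread over the 21 km slope with efficiency ε = 0.20: R = ε·F/W = 0.20 × 450 / 21000 m = 4.286e-03 mm/s.
R = 4.286e-03 × 3600 = 15.4 mm/hr.
Over 17 h: total = 15.4 × 17 = 261.8 ≈ 262 mm.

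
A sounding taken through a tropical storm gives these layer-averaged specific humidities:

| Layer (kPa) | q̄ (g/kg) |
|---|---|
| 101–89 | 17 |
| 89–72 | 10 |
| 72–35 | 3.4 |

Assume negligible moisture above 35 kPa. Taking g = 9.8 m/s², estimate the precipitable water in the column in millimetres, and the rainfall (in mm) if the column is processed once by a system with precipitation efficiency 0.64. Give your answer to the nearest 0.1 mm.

Precipitable water is the column-integrated vapour mass per unit area: PW = (1/g) Σ q̄ Δp, with q in kg/kg and Δp in Pa (1 kg/m² of water = 1 mm).
Layer 101–89 kPa: Δp = 120 hPa = 12000 Pa, q̄ = 0.017 kg/kg → 0.017 × 12000 / 9.8 = 20.82 mm
Layer 89–72 kPa: Δp = 170 hPa = 17000 Pa, q̄ = 0.01 kg/kg → 0.01 × 17000 / 9.8 = 17.35 mm
Layer 72–35 kPa: Δp = 370 hPa = 37000 Pa, q̄ = 0.0034 kg/kg → 0.0034 × 37000 / 9.8 = 12.84 mm
PW = 20.82 + 17.35 + 12.84 = 51.01 ≈ 51.0 mm.
Rainfall = ε × PW = 0.64 × 51.0 = 32.6 mm.

PW ≈ 51.0 mm; rainfall ≈ 32.6 mm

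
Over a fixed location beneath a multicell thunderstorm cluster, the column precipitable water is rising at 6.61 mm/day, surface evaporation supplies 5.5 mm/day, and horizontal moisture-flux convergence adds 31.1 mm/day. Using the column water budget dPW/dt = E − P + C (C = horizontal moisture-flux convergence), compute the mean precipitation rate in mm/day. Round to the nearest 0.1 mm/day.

P ≈ 30.0 mm/day

dPW/dt = +6.61 mm/day.
P = E + C − dPW/dt = 5.5 + (31.1) − (+6.61) = 30.0 mm/day.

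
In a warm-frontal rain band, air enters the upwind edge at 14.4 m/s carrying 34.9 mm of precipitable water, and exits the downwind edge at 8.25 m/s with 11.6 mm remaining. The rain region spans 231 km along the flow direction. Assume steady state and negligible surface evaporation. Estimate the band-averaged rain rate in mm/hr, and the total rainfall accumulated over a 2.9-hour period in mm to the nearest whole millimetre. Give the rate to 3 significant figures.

Column moisture flux per unit crosswind length is F = V × PW.
Inflow: F_in = 14.4 × 34.9 = 502.56 mm·m/s
Outflow: F_out = 8.25 × 11.6 = 95.7 mm·m/s
Steady-state rate R = (F_in − F_out)/L = (502.56 − 95.7) / 231000 m = 1.761e-03 mm/s.
R = 1.761e-03 × 3600 = 6.34 mm/hr.
Over 2.9 h: total = 6.34 × 2.9 = 18.386 ≈ 18 mm.

R ≈ 6.34 mm/hr; total ≈ 18 mm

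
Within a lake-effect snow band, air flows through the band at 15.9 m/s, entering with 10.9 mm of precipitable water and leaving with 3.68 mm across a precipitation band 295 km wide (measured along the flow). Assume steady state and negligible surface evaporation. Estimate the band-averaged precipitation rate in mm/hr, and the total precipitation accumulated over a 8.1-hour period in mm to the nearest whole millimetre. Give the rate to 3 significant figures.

Column moisture flux per unit crosswind length is F = V × PW.
Inflow: F_in = 15.9 × 10.9 = 173.31 mm·m/s
Outflow: F_out = 15.9 × 3.68 = 58.512 mm·m/s
Steady-state rate R = (F_in − F_out)/L = (173.31 − 58.512) / 295000 m = 3.891e-04 mm/s.
R = 3.891e-04 × 3600 = 1.40 mm/hr.
Over 8.1 h: total = 1.40 × 8.1 = 11.34 ≈ 11 mm.

R ≈ 1.40 mm/hr; total ≈ 11 mm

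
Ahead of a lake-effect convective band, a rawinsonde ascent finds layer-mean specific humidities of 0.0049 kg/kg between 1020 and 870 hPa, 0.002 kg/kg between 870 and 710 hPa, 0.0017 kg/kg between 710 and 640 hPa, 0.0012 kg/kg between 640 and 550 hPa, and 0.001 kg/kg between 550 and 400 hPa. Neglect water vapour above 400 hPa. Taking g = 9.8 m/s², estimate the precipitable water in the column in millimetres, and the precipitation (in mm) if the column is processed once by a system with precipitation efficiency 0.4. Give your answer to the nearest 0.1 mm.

Precipitable water is the column-integrated vapour mass per unit area: PW = (1/g) Σ q̄ Δp, with q in kg/kg and Δp in Pa (1 kg/m² of water = 1 mm).
Layer 1020–870 hPa: Δp = 150 hPa = 15000 Pa, q̄ = 0.0049 kg/kg → 0.0049 × 15000 / 9.8 = 7.50 mm
Layer 870–710 hPa: Δp = 160 hPa = 16000 Pa, q̄ = 0.002 kg/kg → 0.002 × 16000 / 9.8 = 3.27 mm
Layer 710–640 hPa: Δp = 70 hPa = 7000 Pa, q̄ = 0.0017 kg/kg → 0.0017 × 7000 / 9.8 = 1.21 mm
Layer 640–550 hPa: Δp = 90 hPa = 9000 Pa, q̄ = 0.0012 kg/kg → 0.0012 × 9000 / 9.8 = 1.10 mm
Layer 550–400 hPa: Δp = 150 hPa = 15000 Pa, q̄ = 0.001 kg/kg → 0.001 × 15000 / 9.8 = 1.53 mm
PW = 7.50 + 3.27 + 1.21 + 1.10 + 1.53 = 14.61 ≈ 14.6 mm.
Precipitation = ε × PW = 0.4 × 14.6 = 5.8 mm.

PW ≈ 14.6 mm; precipitation ≈ 5.8 mm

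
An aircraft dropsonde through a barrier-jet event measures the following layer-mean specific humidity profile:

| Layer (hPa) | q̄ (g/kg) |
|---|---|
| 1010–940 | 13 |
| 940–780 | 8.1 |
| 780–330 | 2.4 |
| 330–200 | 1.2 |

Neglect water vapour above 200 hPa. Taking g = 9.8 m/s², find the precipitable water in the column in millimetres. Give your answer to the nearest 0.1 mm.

PW ≈ 35.1 mm

Precipitable water is the column-integrated vapour mass per unit area: PW = (1/g) Σ q̄ Δp, with q in kg/kg and Δp in Pa (1 kg/m² of water = 1 mm).
Layer 1010–940 hPa: Δp = 70 hPa = 7000 Pa, q̄ = 0.013 kg/kg → 0.013 × 7000 / 9.8 = 9.29 mm
Layer 940–780 hPa: Δp = 160 hPa = 16000 Pa, q̄ = 0.0081 kg/kg → 0.0081 × 16000 / 9.8 = 13.22 mm
Layer 780–330 hPa: Δp = 450 hPa = 45000 Pa, q̄ = 0.0024 kg/kg → 0.0024 × 45000 / 9.8 = 11.02 mm
Layer 330–200 hPa: Δp = 130 hPa = 13000 Pa, q̄ = 0.0012 kg/kg → 0.0012 × 13000 / 9.8 = 1.59 mm
PW = 9.29 + 13.22 + 11.02 + 1.59 = 35.12 ≈ 35.1 mm.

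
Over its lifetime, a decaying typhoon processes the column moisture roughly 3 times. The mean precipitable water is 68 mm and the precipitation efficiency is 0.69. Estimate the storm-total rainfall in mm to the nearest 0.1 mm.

Each cycle deposits ε × PW = 0.69 × 68 = 46.92 mm.
Over 3 cycles: 3 × 46.92 = 140.8 mm.

rainfall ≈ 140.8 mm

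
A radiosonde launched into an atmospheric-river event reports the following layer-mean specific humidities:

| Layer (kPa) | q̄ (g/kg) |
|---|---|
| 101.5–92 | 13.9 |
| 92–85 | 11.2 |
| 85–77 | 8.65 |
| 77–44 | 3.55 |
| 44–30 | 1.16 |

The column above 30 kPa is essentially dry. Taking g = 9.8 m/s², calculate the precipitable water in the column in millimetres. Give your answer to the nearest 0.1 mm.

PW ≈ 42.1 mm

Precipitable water is the column-integrated vapour mass per unit area: PW = (1/g) Σ q̄ Δp, with q in kg/kg and Δp in Pa (1 kg/m² of water = 1 mm).
Layer 101.5–92 kPa: Δp = 95 hPa = 9500 Pa, q̄ = 0.0139 kg/kg → 0.0139 × 9500 / 9.8 = 13.47 mm
Layer 92–85 kPa: Δp = 70 hPa = 7000 Pa, q̄ = 0.0112 kg/kg → 0.0112 × 7000 / 9.8 = 8.00 mm
Layer 85–77 kPa: Δp = 80 hPa = 8000 Pa, q̄ = 0.00865 kg/kg → 0.00865 × 8000 / 9.8 = 7.06 mm
Layer 77–44 kPa: Δp = 330 hPa = 33000 Pa, q̄ = 0.00355 kg/kg → 0.00355 × 33000 / 9.8 = 11.95 mm
Layer 44–30 kPa: Δp = 140 hPa = 14000 Pa, q̄ = 0.00116 kg/kg → 0.00116 × 14000 / 9.8 = 1.66 mm
PW = 13.47 + 8.00 + 7.06 + 11.95 + 1.66 = 42.14 ≈ 42.1 mm.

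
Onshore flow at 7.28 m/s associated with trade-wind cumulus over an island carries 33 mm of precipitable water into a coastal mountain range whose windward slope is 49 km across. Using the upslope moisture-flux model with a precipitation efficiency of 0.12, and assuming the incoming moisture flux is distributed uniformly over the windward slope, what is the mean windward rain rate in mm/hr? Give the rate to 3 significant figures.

R ≈ 2.12 mm/hr

Incoming column moisture flux per unit ridge length: F = V × PW = 7.28 × 33 = 240.24 mm·m/s.
Spread over the 49 km slope with efficiency ε = 0.12: R = ε·F/W = 0.12 × 240.24 / 49000 m = 5.883e-04 mm/s.
R = 5.883e-04 × 3600 = 2.12 mm/hr.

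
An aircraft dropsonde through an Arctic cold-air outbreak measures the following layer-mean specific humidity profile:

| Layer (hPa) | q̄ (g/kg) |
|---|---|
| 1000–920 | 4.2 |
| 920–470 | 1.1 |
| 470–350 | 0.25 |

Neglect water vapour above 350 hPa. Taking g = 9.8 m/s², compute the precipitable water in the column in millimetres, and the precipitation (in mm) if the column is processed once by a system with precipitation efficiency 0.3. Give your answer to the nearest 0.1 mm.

Precipitable water is the column-integrated vapour mass per unit area: PW = (1/g) Σ q̄ Δp, with q in kg/kg and Δp in Pa (1 kg/m² of water = 1 mm).
Layer 1000–920 hPa: Δp = 80 hPa = 8000 Pa, q̄ = 0.0042 kg/kg → 0.0042 × 8000 / 9.8 = 3.43 mm
Layer 920–470 hPa: Δp = 450 hPa = 45000 Pa, q̄ = 0.0011 kg/kg → 0.0011 × 45000 / 9.8 = 5.05 mm
Layer 470–350 hPa: Δp = 120 hPa = 12000 Pa, q̄ = 0.00025 kg/kg → 0.00025 × 12000 / 9.8 = 0.31 mm
PW = 3.43 + 5.05 + 0.31 = 8.79 ≈ 8.8 mm.
Precipitation = ε × PW = 0.3 × 8.8 = 2.6 mm.

PW ≈ 8.8 mm; precipitation ≈ 2.6 mm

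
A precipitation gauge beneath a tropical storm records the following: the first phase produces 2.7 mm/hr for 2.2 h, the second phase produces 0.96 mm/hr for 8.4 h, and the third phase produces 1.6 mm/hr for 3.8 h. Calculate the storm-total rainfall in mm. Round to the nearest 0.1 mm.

Total = Σ Rᵢ Δtᵢ = 2.7 × 2.2 + 0.96 × 8.4 + 1.6 × 3.8
      = 5.94 + 8.064 + 6.08 = 20.1 mm.

total ≈ 20.1 mm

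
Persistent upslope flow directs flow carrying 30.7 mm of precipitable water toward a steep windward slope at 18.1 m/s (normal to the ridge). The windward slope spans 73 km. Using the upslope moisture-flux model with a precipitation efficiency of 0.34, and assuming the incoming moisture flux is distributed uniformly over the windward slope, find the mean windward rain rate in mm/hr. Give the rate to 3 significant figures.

R ≈ 9.32 mm/hr

Incoming column moisture flux per unit ridge length: F = V × PW = 18.1 × 30.7 = 555.67 mm·m/s.
Spread over the 73 km slope with efficiency ε = 0.34: R = ε·F/W = 0.34 × 555.67 / 73000 m = 2.588e-03 mm/s.
R = 2.588e-03 × 3600 = 9.32 mm/hr.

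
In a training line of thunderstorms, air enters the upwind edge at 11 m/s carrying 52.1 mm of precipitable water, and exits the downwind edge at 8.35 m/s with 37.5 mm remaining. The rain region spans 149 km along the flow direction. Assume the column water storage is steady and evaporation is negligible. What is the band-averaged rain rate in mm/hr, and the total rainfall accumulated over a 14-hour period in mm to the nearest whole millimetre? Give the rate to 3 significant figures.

R ≈ 6.28 mm/hr; total ≈ 88 mm

Column moisture flux per unit crosswind length is F = V × PW.
Inflow: F_in = 11 × 52.1 = 573.1 mm·m/s
Outflow: F_out = 8.35 × 37.5 = 313.125 mm·m/s
Steady-state rate R = (F_in − F_out)/L = (573.1 − 313.125) / 149000 m = 1.745e-03 mm/s.
R = 1.745e-03 × 3600 = 6.28 mm/hr.
Over 14 h: total = 6.28 × 14 = 87.92 ≈ 88 mm.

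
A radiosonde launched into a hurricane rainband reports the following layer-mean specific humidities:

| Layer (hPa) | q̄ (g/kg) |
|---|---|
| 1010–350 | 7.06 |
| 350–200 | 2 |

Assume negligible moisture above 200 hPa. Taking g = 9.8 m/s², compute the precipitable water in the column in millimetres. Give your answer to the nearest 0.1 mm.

Precipitable water is the column-integrated vapour mass per unit area: PW = (1/g) Σ q̄ Δp, with q in kg/kg and Δp in Pa (1 kg/m² of water = 1 mm).
Layer 1010–350 hPa: Δp = 660 hPa = 66000 Pa, q̄ = 0.00706 kg/kg → 0.00706 × 66000 / 9.8 = 47.55 mm
Layer 350–200 hPa: Δp = 150 hPa = 15000 Pa, q̄ = 0.002 kg/kg → 0.002 × 15000 / 9.8 = 3.06 mm
PW = 47.55 + 3.06 = 50.61 ≈ 50.6 mm.

PW ≈ 50.6 mm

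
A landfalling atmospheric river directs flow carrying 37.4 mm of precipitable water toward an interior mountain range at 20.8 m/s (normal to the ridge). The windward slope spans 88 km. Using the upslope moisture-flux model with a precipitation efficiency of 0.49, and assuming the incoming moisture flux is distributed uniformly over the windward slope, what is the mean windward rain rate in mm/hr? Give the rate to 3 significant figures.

R ≈ 15.6 mm/hr

Incoming column moisture flux per unit ridge length: F = V × PW = 20.8 × 37.4 = 777.92 mm·m/s.
Spread over the 88 km slope with efficiency ε = 0.49: R = ε·F/W = 0.49 × 777.92 / 88000 m = 4.332e-03 mm/s.
R = 4.332e-03 × 3600 = 15.6 mm/hr.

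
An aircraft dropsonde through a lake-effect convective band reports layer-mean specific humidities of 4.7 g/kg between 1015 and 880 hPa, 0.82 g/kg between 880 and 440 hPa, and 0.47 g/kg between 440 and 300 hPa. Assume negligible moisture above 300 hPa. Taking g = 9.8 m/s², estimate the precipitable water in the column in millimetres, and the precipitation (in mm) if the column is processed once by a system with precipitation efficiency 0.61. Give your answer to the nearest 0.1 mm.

PW ≈ 10.8 mm; precipitation ≈ 6.6 mm

Precipitable water is the column-integrated vapour mass per unit area: PW = (1/g) Σ q̄ Δp, with q in kg/kg and Δp in Pa (1 kg/m² of water = 1 mm).
Layer 1015–880 hPa: Δp = 135 hPa = 13500 Pa, q̄ = 0.0047 kg/kg → 0.0047 × 13500 / 9.8 = 6.47 mm
Layer 880–440 hPa: Δp = 440 hPa = 44000 Pa, q̄ = 0.00082 kg/kg → 0.00082 × 44000 / 9.8 = 3.68 mm
Layer 440–300 hPa: Δp = 140 hPa = 14000 Pa, q̄ = 0.00047 kg/kg → 0.00047 × 14000 / 9.8 = 0.67 mm
PW = 6.47 + 3.68 + 0.67 = 10.82 ≈ 10.8 mm.
Precipitation = ε × PW = 0.61 × 10.8 = 6.6 mm.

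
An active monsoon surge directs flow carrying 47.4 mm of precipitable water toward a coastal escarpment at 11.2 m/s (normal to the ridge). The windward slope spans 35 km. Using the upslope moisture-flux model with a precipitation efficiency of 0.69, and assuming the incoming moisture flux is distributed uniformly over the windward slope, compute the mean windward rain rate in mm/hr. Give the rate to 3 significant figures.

Incoming column moisture flux per unit ridge length: F = V × PW = 11.2 × 47.4 = 530.88 mm·m/s.
Spread over the 35 km slope with efficiency ε = 0.69: R = ε·F/W = 0.69 × 530.88 / 35000 m = 1.047e-02 mm/s.
R = 1.047e-02 × 3600 = 37.7 mm/hr.

R ≈ 37.7 mm/hr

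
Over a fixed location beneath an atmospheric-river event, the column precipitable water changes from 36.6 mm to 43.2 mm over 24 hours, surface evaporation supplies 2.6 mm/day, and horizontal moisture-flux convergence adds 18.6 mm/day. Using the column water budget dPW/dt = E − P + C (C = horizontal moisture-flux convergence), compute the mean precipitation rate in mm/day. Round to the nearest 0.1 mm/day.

P ≈ 14.6 mm/day

dPW/dt = (43.2 − 36.6) mm / (24/24 day) = +6.600 mm/day.
P = E + C − dPW/dt = 2.6 + (18.6) − (+6.600) = 14.6 mm/day.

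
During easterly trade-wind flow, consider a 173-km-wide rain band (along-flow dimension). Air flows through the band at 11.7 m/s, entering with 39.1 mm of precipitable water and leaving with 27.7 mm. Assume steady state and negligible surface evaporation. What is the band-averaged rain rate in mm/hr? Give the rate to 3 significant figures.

Column moisture flux per unit crosswind length is F = V × PW.
Inflow: F_in = 11.7 × 39.1 = 457.47 mm·m/s
Outflow: F_out = 11.7 × 27.7 = 324.09 mm·m/s
Steady-state rate R = (F_in − F_out)/L = (457.47 − 324.09) / 173000 m = 7.710e-04 mm/s.
R = 7.710e-04 × 3600 = 2.78 mm/hr.

R ≈ 2.78 mm/hr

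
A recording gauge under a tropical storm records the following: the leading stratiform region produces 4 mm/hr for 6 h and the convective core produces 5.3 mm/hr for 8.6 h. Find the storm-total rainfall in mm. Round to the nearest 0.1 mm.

total ≈ 69.6 mm

Total = Σ Rᵢ Δtᵢ = 4 × 6 + 5.3 × 8.6
      = 24 + 45.58 = 69.6 mm.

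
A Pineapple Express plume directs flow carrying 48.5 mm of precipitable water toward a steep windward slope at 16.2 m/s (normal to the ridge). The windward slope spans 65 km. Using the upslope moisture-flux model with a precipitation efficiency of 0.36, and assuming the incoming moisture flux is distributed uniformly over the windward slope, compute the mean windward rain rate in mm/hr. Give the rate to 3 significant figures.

Incoming column moisture flux per unit ridge length: F = V × PW = 16.2 × 48.5 = 785.7 mm·m/s.
Spread over the 65 km slope with efficiency ε = 0.36: R = ε·F/W = 0.36 × 785.7 / 65000 m = 4.352e-03 mm/s.
R = 4.352e-03 × 3600 = 15.7 mm/hr.

R ≈ 15.7 mm/hr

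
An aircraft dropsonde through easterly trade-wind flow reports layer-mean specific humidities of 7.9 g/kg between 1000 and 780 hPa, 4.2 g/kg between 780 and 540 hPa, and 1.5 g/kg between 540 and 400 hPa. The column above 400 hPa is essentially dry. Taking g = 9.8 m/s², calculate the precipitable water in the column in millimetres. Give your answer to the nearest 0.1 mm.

Precipitable water is the column-integrated vapour mass per unit area: PW = (1/g) Σ q̄ Δp, with q in kg/kg and Δp in Pa (1 kg/m² of water = 1 mm).
Layer 1000–780 hPa: Δp = 220 hPa = 22000 Pa, q̄ = 0.0079 kg/kg → 0.0079 × 22000 / 9.8 = 17.73 mm
Layer 780–540 hPa: Δp = 240 hPa = 24000 Pa, q̄ = 0.0042 kg/kg → 0.0042 × 24000 / 9.8 = 10.29 mm
Layer 540–400 hPa: Δp = 140 hPa = 14000 Pa, q̄ = 0.0015 kg/kg → 0.0015 × 14000 / 9.8 = 2.14 mm
PW = 17.73 + 10.29 + 2.14 = 30.16 ≈ 30.2 mm.

PW ≈ 30.2 mm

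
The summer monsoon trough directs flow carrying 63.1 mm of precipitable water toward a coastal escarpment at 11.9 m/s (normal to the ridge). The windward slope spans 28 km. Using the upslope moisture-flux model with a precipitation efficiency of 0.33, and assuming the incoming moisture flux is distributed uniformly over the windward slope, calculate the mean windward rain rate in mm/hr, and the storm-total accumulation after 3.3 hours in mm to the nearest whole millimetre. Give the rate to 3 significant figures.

Incoming column moisture flux per unit ridge length: F = V × PW = 11.9 × 63.1 = 750.89 mm·m/s.
Spread over the 28 km slope with efficiency ε = 0.33: R = ε·F/W = 0.33 × 750.89 / 28000 m = 8.850e-03 mm/s.
R = 8.850e-03 × 3600 = 31.9 mm/hr.
Over 3.3 h: total = 31.9 × 3.3 = 105.27 ≈ 105 mm.

R ≈ 31.9 mm/hr; total ≈ 105 mm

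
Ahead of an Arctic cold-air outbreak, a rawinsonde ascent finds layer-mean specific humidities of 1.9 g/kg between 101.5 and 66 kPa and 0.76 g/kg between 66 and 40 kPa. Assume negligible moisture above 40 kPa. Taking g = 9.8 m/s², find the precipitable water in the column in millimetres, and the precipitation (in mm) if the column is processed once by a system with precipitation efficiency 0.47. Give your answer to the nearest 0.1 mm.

PW ≈ 8.9 mm; precipitation ≈ 4.2 mm

Precipitable water is the column-integrated vapour mass per unit area: PW = (1/g) Σ q̄ Δp, with q in kg/kg and Δp in Pa (1 kg/m² of water = 1 mm).
Layer 101.5–66 kPa: Δp = 355 hPa = 35500 Pa, q̄ = 0.0019 kg/kg → 0.0019 × 35500 / 9.8 = 6.88 mm
Layer 66–40 kPa: Δp = 260 hPa = 26000 Pa, q̄ = 0.00076 kg/kg → 0.00076 × 26000 / 9.8 = 2.02 mm
PW = 6.88 + 2.02 = 8.90 ≈ 8.9 mm.
Precipitation = ε × PW = 0.47 × 8.9 = 4.2 mm.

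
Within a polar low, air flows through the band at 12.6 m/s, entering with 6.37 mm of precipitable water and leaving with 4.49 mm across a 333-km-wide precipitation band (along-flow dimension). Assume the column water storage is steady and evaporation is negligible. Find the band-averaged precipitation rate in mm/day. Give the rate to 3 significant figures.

R ≈ 6.15 mm/day

Column moisture flux per unit crosswind length is F = V × PW.
Inflow: F_in = 12.6 × 6.37 = 80.262 mm·m/s
Outflow: F_out = 12.6 × 4.49 = 56.574 mm·m/s
Steady-state rate R = (F_in − F_out)/L = (80.262 − 56.574) / 333000 m = 7.114e-05 mm/s.
R = 7.114e-05 × 3600 × 24 = 6.15 mm/day.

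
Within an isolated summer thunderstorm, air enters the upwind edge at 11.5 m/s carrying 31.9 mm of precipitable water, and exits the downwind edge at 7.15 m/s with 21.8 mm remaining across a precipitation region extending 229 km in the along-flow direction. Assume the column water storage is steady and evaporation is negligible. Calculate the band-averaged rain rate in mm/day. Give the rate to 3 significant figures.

R ≈ 79.6 mm/day

Column moisture flux per unit crosswind length is F = V × PW.
Inflow: F_in = 11.5 × 31.9 = 366.85 mm·m/s
Outflow: F_out = 7.15 × 21.8 = 155.87 mm·m/s
Steady-state rate R = (F_in − F_out)/L = (366.85 − 155.87) / 229000 m = 9.213e-04 mm/s.
R = 9.213e-04 × 3600 × 24 = 79.6 mm/day.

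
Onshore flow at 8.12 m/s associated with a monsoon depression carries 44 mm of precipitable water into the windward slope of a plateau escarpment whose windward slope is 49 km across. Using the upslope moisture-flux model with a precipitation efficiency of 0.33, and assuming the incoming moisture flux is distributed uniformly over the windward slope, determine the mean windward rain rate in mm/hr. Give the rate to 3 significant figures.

R ≈ 8.66 mm/hr

Incoming column moisture flux per unit ridge length: F = V × PW = 8.12 × 44 = 357.28 mm·m/s.
Spread over the 49 km slope with efficiency ε = 0.33: R = ε·F/W = 0.33 × 357.28 / 49000 m = 2.406e-03 mm/s.
R = 2.406e-03 × 3600 = 8.66 mm/hr.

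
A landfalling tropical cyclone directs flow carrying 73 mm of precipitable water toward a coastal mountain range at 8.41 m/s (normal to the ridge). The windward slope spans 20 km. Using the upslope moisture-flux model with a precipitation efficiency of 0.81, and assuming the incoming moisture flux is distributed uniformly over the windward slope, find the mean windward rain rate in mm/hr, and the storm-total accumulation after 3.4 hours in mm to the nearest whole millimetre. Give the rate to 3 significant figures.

Incoming column moisture flux per unit ridge length: F = V × PW = 8.41 × 73 = 613.93 mm·m/s.
Spread over the 20 km slope with efficiency ε = 0.81: R = ε·F/W = 0.81 × 613.93 / 20000 m = 2.486e-02 mm/s.
R = 2.486e-02 × 3600 = 89.5 mm/hr.
Over 3.4 h: total = 89.5 × 3.4 = 304.3 ≈ 304 mm.

R ≈ 89.5 mm/hr; total ≈ 304 mm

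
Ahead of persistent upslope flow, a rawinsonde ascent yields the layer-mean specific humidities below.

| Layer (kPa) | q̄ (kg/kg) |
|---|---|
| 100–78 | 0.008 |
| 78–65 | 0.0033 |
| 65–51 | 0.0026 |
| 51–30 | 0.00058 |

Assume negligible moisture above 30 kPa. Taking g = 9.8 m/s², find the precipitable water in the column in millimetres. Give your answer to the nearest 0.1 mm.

Precipitable water is the column-integrated vapour mass per unit area: PW = (1/g) Σ q̄ Δp, with q in kg/kg and Δp in Pa (1 kg/m² of water = 1 mm).
Layer 100–78 kPa: Δp = 220 hPa = 22000 Pa, q̄ = 0.008 kg/kg → 0.008 × 22000 / 9.8 = 17.96 mm
Layer 78–65 kPa: Δp = 130 hPa = 13000 Pa, q̄ = 0.0033 kg/kg → 0.0033 × 13000 / 9.8 = 4.38 mm
Layer 65–51 kPa: Δp = 140 hPa = 14000 Pa, q̄ = 0.0026 kg/kg → 0.0026 × 14000 / 9.8 = 3.71 mm
Layer 51–30 kPa: Δp = 210 hPa = 21000 Pa, q̄ = 0.00058 kg/kg → 0.00058 × 21000 / 9.8 = 1.24 mm
PW = 17.96 + 4.38 + 3.71 + 1.24 = 27.29 ≈ 27.3 mm.

PW ≈ 27.3 mm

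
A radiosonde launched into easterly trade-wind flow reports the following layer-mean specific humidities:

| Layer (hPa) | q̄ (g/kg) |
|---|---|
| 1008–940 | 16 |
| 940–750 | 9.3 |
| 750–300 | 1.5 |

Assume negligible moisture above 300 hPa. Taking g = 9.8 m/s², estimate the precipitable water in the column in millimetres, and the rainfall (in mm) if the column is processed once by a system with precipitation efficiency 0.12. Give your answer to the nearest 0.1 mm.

Precipitable water is the column-integrated vapour mass per unit area: PW = (1/g) Σ q̄ Δp, with q in kg/kg and Δp in Pa (1 kg/m² of water = 1 mm).
Layer 1008–940 hPa: Δp = 68 hPa = 6800 Pa, q̄ = 0.016 kg/kg → 0.016 × 6800 / 9.8 = 11.10 mm
Layer 940–750 hPa: Δp = 190 hPa = 19000 Pa, q̄ = 0.0093 kg/kg → 0.0093 × 19000 / 9.8 = 18.03 mm
Layer 750–300 hPa: Δp = 450 hPa = 45000 Pa, q̄ = 0.0015 kg/kg → 0.0015 × 45000 / 9.8 = 6.89 mm
PW = 11.10 + 18.03 + 6.89 = 36.02 ≈ 36.0 mm.
Rainfall = ε × PW = 0.12 × 36.0 = 4.3 mm.

PW ≈ 36.0 mm; rainfall ≈ 4.3 mm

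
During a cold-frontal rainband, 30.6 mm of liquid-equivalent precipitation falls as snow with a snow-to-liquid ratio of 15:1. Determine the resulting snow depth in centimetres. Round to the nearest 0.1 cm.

Snow depth = liquid × ratio = 30.6 mm × 15 = 459 mm = 45.9 cm.

snow depth ≈ 45.9 cm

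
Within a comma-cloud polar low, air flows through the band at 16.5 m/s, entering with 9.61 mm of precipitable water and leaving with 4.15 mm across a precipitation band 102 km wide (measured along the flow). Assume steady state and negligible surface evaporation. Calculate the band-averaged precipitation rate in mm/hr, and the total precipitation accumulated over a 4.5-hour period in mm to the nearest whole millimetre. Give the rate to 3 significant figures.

Column moisture flux per unit crosswind length is F = V × PW.
Inflow: F_in = 16.5 × 9.61 = 158.565 mm·m/s
Outflow: F_out = 16.5 × 4.15 = 68.475 mm·m/s
Steady-state rate R = (F_in − F_out)/L = (158.565 − 68.475) / 102000 m = 8.832e-04 mm/s.
R = 8.832e-04 × 3600 = 3.18 mm/hr.
Over 4.5 h: total = 3.18 × 4.5 = 14.31 ≈ 14 mm.

R ≈ 3.18 mm/hr; total ≈ 14 mm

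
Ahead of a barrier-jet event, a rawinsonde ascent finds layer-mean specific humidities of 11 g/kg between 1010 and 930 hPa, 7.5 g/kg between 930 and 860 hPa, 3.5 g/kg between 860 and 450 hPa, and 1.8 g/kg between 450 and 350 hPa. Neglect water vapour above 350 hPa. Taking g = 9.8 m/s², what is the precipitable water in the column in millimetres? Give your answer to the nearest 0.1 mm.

Precipitable water is the column-integrated vapour mass per unit area: PW = (1/g) Σ q̄ Δp, with q in kg/kg and Δp in Pa (1 kg/m² of water = 1 mm).
Layer 1010–930 hPa: Δp = 80 hPa = 8000 Pa, q̄ = 0.011 kg/kg → 0.011 × 8000 / 9.8 = 8.98 mm
Layer 930–860 hPa: Δp = 70 hPa = 7000 Pa, q̄ = 0.0075 kg/kg → 0.0075 × 7000 / 9.8 = 5.36 mm
Layer 860–450 hPa: Δp = 410 hPa = 41000 Pa, q̄ = 0.0035 kg/kg → 0.0035 × 41000 / 9.8 = 14.64 mm
Layer 450–350 hPa: Δp = 100 hPa = 10000 Pa, q̄ = 0.0018 kg/kg → 0.0018 × 10000 / 9.8 = 1.84 mm
PW = 8.98 + 5.36 + 14.64 + 1.84 = 30.82 ≈ 30.8 mm.

PW ≈ 30.8 mm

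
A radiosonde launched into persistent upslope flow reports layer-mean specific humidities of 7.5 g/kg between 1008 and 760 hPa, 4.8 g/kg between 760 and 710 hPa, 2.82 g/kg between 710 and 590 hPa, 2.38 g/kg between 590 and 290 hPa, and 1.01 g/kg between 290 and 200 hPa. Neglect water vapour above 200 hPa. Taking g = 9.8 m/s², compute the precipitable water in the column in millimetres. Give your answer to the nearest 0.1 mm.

PW ≈ 33.1 mm

Precipitable water is the column-integrated vapour mass per unit area: PW = (1/g) Σ q̄ Δp, with q in kg/kg and Δp in Pa (1 kg/m² of water = 1 mm).
Layer 1008–760 hPa: Δp = 248 hPa = 24800 Pa, q̄ = 0.0075 kg/kg → 0.0075 × 24800 / 9.8 = 18.98 mm
Layer 760–710 hPa: Δp = 50 hPa = 5000 Pa, q̄ = 0.0048 kg/kg → 0.0048 × 5000 / 9.8 = 2.45 mm
Layer 710–590 hPa: Δp = 120 hPa = 12000 Pa, q̄ = 0.00282 kg/kg → 0.00282 × 12000 / 9.8 = 3.45 mm
Layer 590–290 hPa: Δp = 300 hPa = 30000 Pa, q̄ = 0.00238 kg/kg → 0.00238 × 30000 / 9.8 = 7.29 mm
Layer 290–200 hPa: Δp = 90 hPa = 9000 Pa, q̄ = 0.00101 kg/kg → 0.00101 × 9000 / 9.8 = 0.93 mm
PW = 18.98 + 2.45 + 3.45 + 7.29 + 0.93 = 33.10 ≈ 33.1 mm.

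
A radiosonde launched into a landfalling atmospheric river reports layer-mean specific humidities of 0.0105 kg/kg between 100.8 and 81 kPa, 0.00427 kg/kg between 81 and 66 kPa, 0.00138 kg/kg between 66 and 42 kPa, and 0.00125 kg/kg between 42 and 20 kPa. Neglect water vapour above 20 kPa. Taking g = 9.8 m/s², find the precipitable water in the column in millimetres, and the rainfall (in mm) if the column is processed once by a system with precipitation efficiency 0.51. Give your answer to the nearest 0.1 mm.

Precipitable water is the column-integrated vapour mass per unit area: PW = (1/g) Σ q̄ Δp, with q in kg/kg and Δp in Pa (1 kg/m² of water = 1 mm).
Layer 100.8–81 kPa: Δp = 198 hPa = 19800 Pa, q̄ = 0.0105 kg/kg → 0.0105 × 19800 / 9.8 = 21.21 mm
Layer 81–66 kPa: Δp = 150 hPa = 15000 Pa, q̄ = 0.00427 kg/kg → 0.00427 × 15000 / 9.8 = 6.54 mm
Layer 66–42 kPa: Δp = 240 hPa = 24000 Pa, q̄ = 0.00138 kg/kg → 0.00138 × 24000 / 9.8 = 3.38 mm
Layer 42–20 kPa: Δp = 220 hPa = 22000 Pa, q̄ = 0.00125 kg/kg → 0.00125 × 22000 / 9.8 = 2.81 mm
PW = 21.21 + 6.54 + 3.38 + 2.81 = 33.94 ≈ 33.9 mm.
Rainfall = ε × PW = 0.51 × 33.9 = 17.3 mm.

PW ≈ 33.9 mm; rainfall ≈ 17.3 mm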